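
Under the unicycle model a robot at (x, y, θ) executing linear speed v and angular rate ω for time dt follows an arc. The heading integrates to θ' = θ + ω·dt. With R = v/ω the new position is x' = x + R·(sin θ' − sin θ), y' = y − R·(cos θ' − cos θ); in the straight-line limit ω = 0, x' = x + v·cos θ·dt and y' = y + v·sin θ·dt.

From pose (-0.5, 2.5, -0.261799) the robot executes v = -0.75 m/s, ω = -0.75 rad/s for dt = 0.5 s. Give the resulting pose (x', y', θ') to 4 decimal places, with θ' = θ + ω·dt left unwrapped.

(-0.8358, 2.6619, -0.6368)

θ' = -0.2618 + -0.75·0.5 = -0.6368
R = v/ω = -0.75/-0.75 = 1.0000
x' = -0.5 + 1.0000·(sin -0.6368 − sin -0.2618) = -0.8358
y' = 2.5 − 1.0000·(cos -0.6368 − cos -0.2618) = 2.6619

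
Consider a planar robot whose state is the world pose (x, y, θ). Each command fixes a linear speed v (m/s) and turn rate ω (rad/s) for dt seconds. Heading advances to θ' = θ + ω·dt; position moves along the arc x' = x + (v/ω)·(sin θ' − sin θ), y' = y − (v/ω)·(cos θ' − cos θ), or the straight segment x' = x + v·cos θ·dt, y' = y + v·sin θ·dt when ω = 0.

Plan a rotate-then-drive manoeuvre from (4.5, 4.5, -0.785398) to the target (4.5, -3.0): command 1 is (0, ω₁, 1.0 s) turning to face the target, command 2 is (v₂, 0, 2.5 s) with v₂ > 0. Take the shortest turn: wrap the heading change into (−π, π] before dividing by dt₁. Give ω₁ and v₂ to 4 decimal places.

heading to target = atan2(-3−4.5, 4.5−4.5) = -1.5708
Δθ = wrap(-1.5708 − -0.7854) = -0.7854; ω₁ = Δθ/dt₁ = -0.7854
distance = √((4.5−4.5)² + (-3−4.5)²) = 7.5000; v₂ = distance/dt₂ = 3.0000

ω₁ = -0.7854, v₂ = 3.0000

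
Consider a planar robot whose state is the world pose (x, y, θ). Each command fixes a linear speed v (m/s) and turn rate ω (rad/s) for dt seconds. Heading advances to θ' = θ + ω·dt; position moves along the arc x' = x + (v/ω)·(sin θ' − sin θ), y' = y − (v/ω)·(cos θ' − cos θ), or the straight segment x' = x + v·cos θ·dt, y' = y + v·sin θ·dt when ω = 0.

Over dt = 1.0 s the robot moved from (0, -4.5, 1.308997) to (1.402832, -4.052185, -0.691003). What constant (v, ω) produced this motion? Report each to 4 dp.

v = 1.7500, ω = -2.0000

Δθ = -0.691003 − 1.308997 = -2.000000
ω = Δθ/dt = -2.000000/1.0 = -2.0000
R = Δx/(sin θ' − sin θ) = -0.8750
v = R·ω = -0.8750·-2.0000 = 1.7500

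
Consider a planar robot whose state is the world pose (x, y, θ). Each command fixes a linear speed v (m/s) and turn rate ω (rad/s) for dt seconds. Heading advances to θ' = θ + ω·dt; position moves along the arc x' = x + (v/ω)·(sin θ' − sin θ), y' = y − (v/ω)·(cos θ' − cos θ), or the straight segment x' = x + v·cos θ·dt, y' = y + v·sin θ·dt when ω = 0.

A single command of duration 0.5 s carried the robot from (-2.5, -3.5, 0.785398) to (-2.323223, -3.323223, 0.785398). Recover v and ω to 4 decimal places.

Δθ = 0.785398 − 0.785398 = 0.000000
ω = Δθ/dt = 0.000000/0.5 = 0.0000
ω = 0 → v = (Δx·cos θ + Δy·sin θ)/dt = 0.5000

v = 0.5000, ω = 0.0000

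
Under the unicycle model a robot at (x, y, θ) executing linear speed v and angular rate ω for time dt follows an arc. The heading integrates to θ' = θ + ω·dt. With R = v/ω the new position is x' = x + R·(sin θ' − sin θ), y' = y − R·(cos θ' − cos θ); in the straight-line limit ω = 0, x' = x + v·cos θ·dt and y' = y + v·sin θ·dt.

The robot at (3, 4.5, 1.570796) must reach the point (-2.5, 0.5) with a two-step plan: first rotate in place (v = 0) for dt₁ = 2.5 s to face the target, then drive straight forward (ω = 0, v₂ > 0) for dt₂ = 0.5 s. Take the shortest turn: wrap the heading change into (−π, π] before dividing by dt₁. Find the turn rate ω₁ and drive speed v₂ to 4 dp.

ω₁ = 0.8798, v₂ = 13.6015

heading to target = atan2(0.5−4.5, -2.5−3) = -2.5128
Δθ = wrap(-2.5128 − 1.5708) = 2.1996; ω₁ = Δθ/dt₁ = 0.8798
distance = √((-2.5−3)² + (0.5−4.5)²) = 6.8007; v₂ = distance/dt₂ = 13.6015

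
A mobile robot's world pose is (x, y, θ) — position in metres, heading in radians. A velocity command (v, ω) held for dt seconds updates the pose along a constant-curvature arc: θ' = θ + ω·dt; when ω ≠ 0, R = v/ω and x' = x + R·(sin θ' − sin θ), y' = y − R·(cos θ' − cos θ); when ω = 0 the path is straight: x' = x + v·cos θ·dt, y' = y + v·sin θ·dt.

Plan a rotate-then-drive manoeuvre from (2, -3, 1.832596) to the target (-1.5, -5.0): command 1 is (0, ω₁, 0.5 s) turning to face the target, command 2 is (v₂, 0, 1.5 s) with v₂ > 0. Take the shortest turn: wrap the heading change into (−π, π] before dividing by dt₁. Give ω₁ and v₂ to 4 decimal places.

heading to target = atan2(-5−-3, -1.5−2) = -2.6224
Δθ = wrap(-2.6224 − 1.8326) = 1.8281; ω₁ = Δθ/dt₁ = 3.6563
distance = √((-1.5−2)² + (-5−-3)²) = 4.0311; v₂ = distance/dt₂ = 2.6874

ω₁ = 3.6563, v₂ = 2.6874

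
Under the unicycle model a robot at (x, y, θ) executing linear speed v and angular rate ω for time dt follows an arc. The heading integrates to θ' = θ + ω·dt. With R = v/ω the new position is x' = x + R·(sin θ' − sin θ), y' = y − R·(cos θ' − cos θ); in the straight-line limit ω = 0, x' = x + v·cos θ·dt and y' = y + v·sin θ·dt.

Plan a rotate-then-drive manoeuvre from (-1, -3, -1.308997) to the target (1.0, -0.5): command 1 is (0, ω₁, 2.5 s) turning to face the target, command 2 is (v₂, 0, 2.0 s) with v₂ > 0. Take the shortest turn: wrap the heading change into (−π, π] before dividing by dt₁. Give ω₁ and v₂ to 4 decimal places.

ω₁ = 0.8820, v₂ = 1.6008

heading to target = atan2(-0.5−-3, 1−-1) = 0.8961
Δθ = wrap(0.8961 − -1.3090) = 2.2051; ω₁ = Δθ/dt₁ = 0.8820
distance = √((1−-1)² + (-0.5−-3)²) = 3.2016; v₂ = distance/dt₂ = 1.6008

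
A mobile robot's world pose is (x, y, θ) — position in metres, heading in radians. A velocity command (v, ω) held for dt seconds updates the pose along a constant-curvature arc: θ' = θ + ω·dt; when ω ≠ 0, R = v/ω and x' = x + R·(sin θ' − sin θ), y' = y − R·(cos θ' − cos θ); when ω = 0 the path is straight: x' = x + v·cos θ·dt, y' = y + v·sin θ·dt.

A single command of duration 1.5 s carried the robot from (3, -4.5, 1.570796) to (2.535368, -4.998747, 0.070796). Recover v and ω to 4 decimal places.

v = -0.5000, ω = -1.0000

Δθ = 0.070796 − 1.570796 = -1.500000
ω = Δθ/dt = -1.500000/1.5 = -1.0000
R = −Δy/(cos θ' − cos θ) = 0.5000
v = R·ω = 0.5000·-1.0000 = -0.5000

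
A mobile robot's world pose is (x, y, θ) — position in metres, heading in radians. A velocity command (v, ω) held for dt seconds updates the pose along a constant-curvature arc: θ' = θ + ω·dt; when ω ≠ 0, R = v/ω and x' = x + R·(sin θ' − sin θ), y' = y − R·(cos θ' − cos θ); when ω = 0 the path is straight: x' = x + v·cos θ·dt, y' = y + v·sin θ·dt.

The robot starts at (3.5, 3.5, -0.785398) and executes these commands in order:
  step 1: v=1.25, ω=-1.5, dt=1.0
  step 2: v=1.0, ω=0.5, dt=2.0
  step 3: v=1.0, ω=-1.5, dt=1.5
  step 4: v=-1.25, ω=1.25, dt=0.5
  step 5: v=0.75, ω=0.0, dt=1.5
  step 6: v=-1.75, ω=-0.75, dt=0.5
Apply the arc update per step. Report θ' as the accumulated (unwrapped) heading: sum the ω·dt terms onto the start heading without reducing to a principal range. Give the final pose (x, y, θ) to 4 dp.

(2.6231, -0.5821, -3.2854)

step 1: θ'=-2.2854 (R=-0.8333) → pose (3.5402, 2.3646, -2.2854)
step 2: θ'=-1.2854 (R=2.0000) → pose (3.1318, 0.4909, -1.2854)
step 3: θ'=-3.5354 (R=-0.6667) → pose (2.2363, -0.3124, -3.5354)
step 4: θ'=-2.9104 (R=-1.0000) → pose (2.8492, -0.3623, -2.9104)
step 5: θ'=-2.9104 (straight) → pose (1.7541, -0.6201, -2.9104)
step 6: θ'=-3.2854 (R=2.3333) → pose (2.6231, -0.5821, -3.2854)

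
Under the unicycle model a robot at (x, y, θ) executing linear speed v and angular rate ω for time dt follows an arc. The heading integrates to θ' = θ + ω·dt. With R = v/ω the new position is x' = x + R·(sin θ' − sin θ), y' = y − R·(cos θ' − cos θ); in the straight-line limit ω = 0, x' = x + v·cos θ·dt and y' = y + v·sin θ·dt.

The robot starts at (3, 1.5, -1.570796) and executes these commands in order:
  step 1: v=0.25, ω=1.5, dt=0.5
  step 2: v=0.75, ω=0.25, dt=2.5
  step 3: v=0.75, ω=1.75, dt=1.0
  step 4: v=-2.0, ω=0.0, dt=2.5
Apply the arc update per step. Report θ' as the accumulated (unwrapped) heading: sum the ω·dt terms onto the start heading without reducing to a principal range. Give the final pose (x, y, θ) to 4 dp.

(5.0851, -4.0974, 1.5542)

step 1: θ'=-0.8208 (R=0.1667) → pose (3.0447, 1.3864, -0.8208)
step 2: θ'=-0.1958 (R=3.0000) → pose (4.6561, 0.4886, -0.1958)
step 3: θ'=1.5542 (R=0.4286) → pose (5.1680, 0.9019, 1.5542)
step 4: θ'=1.5542 (straight) → pose (5.0851, -4.0974, 1.5542)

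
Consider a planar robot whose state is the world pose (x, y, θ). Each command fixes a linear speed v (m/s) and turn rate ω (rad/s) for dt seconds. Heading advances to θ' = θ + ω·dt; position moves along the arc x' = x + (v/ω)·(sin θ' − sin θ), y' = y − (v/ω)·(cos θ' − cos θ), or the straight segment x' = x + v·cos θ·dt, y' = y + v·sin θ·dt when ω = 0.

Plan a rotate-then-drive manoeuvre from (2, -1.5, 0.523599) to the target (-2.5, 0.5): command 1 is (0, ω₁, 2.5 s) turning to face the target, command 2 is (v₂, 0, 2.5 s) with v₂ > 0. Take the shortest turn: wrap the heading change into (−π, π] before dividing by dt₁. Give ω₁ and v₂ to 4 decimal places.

ω₁ = 0.8799, v₂ = 1.9698

heading to target = atan2(0.5−-1.5, -2.5−2) = 2.7234
Δθ = wrap(2.7234 − 0.5236) = 2.1998; ω₁ = Δθ/dt₁ = 0.8799
distance = √((-2.5−2)² + (0.5−-1.5)²) = 4.9244; v₂ = distance/dt₂ = 1.9698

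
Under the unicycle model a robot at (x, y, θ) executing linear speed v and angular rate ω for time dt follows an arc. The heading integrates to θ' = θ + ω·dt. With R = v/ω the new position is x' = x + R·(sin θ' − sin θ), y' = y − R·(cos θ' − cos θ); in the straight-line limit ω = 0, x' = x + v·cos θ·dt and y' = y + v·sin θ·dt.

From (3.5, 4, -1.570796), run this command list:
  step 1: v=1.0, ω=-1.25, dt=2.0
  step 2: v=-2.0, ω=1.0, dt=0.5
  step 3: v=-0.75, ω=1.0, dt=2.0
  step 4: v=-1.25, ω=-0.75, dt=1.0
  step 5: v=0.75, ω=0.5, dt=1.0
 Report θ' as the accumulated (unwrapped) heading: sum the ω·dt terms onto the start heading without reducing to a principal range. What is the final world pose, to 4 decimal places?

step 1: θ'=-4.0708 (R=-0.8000) → pose (2.0591, 3.5212, -4.0708)
step 2: θ'=-3.5708 (R=-2.0000) → pose (2.8291, 2.8996, -3.5708)
step 3: θ'=-1.5708 (R=-0.7500) → pose (3.8912, 3.5815, -1.5708)
step 4: θ'=-2.3208 (R=1.6667) → pose (4.3384, 4.7176, -2.3208)
step 5: θ'=-1.8208 (R=1.5000) → pose (3.9825, 4.0663, -1.8208)

(3.9825, 4.0663, -1.8208)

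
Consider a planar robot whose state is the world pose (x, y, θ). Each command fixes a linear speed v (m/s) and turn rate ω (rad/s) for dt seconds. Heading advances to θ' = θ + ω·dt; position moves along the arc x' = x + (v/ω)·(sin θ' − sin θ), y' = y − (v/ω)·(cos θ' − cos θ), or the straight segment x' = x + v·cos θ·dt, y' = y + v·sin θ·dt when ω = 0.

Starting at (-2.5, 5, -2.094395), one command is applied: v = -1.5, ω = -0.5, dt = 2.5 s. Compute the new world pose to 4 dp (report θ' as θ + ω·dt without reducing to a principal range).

θ' = -2.0944 + -0.5·2.5 = -3.3444
R = v/ω = -1.5/-0.5 = 3.0000
x' = -2.5 + 3.0000·(sin -3.3444 − sin -2.0944) = 0.7023
y' = 5 − 3.0000·(cos -3.3444 − cos -2.0944) = 6.4385

(0.7023, 6.4385, -3.3444)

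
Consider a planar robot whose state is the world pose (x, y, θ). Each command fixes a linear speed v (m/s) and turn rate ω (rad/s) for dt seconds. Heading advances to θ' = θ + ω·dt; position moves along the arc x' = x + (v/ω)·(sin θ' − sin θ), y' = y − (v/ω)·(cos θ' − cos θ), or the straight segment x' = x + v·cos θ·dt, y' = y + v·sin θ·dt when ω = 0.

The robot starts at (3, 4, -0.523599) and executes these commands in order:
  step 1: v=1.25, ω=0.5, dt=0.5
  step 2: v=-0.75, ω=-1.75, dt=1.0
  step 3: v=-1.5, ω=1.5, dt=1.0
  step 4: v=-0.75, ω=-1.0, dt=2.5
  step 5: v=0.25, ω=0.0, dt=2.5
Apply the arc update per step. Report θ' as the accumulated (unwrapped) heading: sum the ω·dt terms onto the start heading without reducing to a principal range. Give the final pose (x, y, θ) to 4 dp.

step 1: θ'=-0.2736 (R=2.5000) → pose (3.5745, 3.7581, -0.2736)
step 2: θ'=-2.0236 (R=0.4286) → pose (3.3049, 4.3582, -2.0236)
step 3: θ'=-0.5236 (R=-1.0000) → pose (2.9057, 5.6617, -0.5236)
step 4: θ'=-3.0236 (R=0.7500) → pose (3.1924, 7.0560, -3.0236)
step 5: θ'=-3.0236 (straight) → pose (2.5718, 6.9824, -3.0236)

(2.5718, 6.9824, -3.0236)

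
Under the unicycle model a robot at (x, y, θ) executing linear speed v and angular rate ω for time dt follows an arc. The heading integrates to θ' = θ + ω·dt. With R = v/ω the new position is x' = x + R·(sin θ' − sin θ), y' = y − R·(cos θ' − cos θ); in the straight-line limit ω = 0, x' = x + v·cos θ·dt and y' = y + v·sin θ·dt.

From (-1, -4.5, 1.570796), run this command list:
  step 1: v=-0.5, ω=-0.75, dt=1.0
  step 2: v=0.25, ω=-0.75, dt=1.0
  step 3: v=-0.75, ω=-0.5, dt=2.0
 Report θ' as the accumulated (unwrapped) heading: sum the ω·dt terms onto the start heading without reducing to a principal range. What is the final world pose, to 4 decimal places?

step 1: θ'=0.8208 (R=0.6667) → pose (-1.1789, -4.9544, 0.8208)
step 2: θ'=0.0708 (R=-0.3333) → pose (-0.9586, -4.8491, 0.0708)
step 3: θ'=-0.9292 (R=1.5000) → pose (-2.2664, -4.2506, -0.9292)

(-2.2664, -4.2506, -0.9292)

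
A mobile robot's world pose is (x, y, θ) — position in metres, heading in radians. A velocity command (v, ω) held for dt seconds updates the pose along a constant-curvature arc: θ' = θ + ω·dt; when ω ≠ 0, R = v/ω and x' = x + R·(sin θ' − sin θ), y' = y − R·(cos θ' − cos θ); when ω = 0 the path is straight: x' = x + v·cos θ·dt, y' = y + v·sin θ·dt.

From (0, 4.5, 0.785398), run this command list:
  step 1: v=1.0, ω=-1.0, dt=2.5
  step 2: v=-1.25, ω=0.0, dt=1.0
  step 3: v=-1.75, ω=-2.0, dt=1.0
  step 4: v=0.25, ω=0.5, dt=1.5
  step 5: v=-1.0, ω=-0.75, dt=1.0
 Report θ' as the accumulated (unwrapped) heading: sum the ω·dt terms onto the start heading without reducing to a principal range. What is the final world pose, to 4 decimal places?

(3.8148, 5.3764, -3.7146)

step 1: θ'=-1.7146 (R=-1.0000) → pose (1.6968, 3.6496, -1.7146)
step 2: θ'=-1.7146 (straight) → pose (1.8759, 4.8867, -1.7146)
step 3: θ'=-3.7146 (R=0.8750) → pose (3.2163, 5.4965, -3.7146)
step 4: θ'=-2.9646 (R=0.5000) → pose (2.8572, 5.5686, -2.9646)
step 5: θ'=-3.7146 (R=1.3333) → pose (3.8148, 5.3764, -3.7146)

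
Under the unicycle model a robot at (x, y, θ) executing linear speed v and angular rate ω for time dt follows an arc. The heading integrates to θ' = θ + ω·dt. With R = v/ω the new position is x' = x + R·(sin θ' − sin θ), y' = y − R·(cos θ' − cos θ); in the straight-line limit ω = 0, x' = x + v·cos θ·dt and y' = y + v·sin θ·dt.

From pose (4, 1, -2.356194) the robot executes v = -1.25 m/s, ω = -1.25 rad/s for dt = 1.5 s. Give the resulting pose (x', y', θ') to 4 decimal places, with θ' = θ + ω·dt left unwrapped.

(5.5935, 0.7557, -4.2312)

θ' = -2.3562 + -1.25·1.5 = -4.2312
R = v/ω = -1.25/-1.25 = 1.0000
x' = 4 + 1.0000·(sin -4.2312 − sin -2.3562) = 5.5935
y' = 1 − 1.0000·(cos -4.2312 − cos -2.3562) = 0.7557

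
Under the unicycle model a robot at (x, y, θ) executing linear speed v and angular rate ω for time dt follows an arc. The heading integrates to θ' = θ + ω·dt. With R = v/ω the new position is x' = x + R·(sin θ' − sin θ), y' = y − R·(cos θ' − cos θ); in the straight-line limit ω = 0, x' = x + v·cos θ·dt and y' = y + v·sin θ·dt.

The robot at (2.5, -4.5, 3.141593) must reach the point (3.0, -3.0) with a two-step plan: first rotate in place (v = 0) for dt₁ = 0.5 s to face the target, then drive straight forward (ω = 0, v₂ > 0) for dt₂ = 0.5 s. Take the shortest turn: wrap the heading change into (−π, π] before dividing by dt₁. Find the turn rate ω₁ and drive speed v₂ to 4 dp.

heading to target = atan2(-3−-4.5, 3−2.5) = 1.2490
Δθ = wrap(1.2490 − 3.1416) = -1.8925; ω₁ = Δθ/dt₁ = -3.7851
distance = √((3−2.5)² + (-3−-4.5)²) = 1.5811; v₂ = distance/dt₂ = 3.1623

ω₁ = -3.7851, v₂ = 3.1623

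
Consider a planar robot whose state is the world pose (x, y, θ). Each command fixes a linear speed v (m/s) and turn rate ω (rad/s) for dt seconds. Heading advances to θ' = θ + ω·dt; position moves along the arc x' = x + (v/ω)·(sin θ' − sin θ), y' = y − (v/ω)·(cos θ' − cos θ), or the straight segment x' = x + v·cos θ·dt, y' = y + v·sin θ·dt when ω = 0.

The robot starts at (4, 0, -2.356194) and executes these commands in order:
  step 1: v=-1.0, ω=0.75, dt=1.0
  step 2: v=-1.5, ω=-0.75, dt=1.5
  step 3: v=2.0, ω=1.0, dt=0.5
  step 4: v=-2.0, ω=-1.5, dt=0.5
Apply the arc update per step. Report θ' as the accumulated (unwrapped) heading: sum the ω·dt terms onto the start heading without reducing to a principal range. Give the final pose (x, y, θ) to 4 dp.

(5.6490, 2.5500, -2.9812)

step 1: θ'=-1.6062 (R=-1.3333) → pose (4.3897, 0.8956, -1.6062)
step 2: θ'=-2.7312 (R=2.0000) → pose (5.5905, 2.6588, -2.7312)
step 3: θ'=-2.2312 (R=2.0000) → pose (4.8089, 2.0517, -2.2312)
step 4: θ'=-2.9812 (R=1.3333) → pose (5.6490, 2.5500, -2.9812)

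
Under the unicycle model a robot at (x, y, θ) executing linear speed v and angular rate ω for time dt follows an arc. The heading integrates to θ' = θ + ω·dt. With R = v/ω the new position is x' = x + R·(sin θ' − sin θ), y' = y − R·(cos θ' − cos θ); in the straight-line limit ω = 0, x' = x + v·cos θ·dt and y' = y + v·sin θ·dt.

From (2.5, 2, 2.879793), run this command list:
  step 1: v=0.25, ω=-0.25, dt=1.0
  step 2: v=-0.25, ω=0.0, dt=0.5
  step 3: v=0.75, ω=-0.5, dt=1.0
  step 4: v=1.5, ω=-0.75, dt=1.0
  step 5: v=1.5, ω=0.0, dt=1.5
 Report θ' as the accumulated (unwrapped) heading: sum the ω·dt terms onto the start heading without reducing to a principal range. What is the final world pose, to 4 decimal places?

(2.0001, 6.1946, 1.3798)

step 1: θ'=2.6298 (R=-1.0000) → pose (2.2691, 2.0941, 2.6298)
step 2: θ'=2.6298 (straight) → pose (2.3781, 2.0328, 2.6298)
step 3: θ'=2.1298 (R=-1.5000) → pose (1.8410, 2.5451, 2.1298)
step 4: θ'=1.3798 (R=-2.0000) → pose (1.5729, 3.9855, 1.3798)
step 5: θ'=1.3798 (straight) → pose (2.0001, 6.1946, 1.3798)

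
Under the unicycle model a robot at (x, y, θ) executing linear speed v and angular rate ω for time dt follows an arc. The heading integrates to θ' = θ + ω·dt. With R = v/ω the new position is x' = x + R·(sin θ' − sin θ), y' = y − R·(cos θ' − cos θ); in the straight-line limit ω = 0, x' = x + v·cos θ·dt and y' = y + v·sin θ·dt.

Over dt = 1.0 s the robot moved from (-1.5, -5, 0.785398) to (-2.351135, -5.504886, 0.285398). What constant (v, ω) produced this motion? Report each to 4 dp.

Δθ = 0.285398 − 0.785398 = -0.500000
ω = Δθ/dt = -0.500000/1.0 = -0.5000
R = Δx/(sin θ' − sin θ) = 2.0000
v = R·ω = 2.0000·-0.5000 = -1.0000

v = -1.0000, ω = -0.5000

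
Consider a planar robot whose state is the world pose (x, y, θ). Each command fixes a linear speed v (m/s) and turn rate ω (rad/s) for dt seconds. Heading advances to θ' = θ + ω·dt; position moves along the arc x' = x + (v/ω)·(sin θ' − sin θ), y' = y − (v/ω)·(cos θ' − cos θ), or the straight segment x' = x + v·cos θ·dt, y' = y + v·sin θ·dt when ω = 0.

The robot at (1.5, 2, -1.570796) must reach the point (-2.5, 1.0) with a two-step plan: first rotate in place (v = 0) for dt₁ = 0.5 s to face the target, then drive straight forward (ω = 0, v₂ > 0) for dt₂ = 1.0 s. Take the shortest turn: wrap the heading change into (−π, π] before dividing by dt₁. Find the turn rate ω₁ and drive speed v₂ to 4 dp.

heading to target = atan2(1−2, -2.5−1.5) = -2.8966
Δθ = wrap(-2.8966 − -1.5708) = -1.3258; ω₁ = Δθ/dt₁ = -2.6516
distance = √((-2.5−1.5)² + (1−2)²) = 4.1231; v₂ = distance/dt₂ = 4.1231

ω₁ = -2.6516, v₂ = 4.1231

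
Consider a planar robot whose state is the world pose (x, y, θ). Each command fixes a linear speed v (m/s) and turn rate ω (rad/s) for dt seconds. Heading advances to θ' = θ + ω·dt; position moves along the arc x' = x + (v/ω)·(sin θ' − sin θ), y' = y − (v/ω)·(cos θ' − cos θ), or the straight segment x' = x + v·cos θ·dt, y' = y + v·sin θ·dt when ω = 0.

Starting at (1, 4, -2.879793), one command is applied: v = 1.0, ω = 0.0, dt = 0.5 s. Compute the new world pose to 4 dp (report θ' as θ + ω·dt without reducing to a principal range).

θ' = -2.8798 + 0.0·0.5 = -2.8798
ω = 0 → straight: x' = 1 + 1.0·cos(-2.8798)·0.5 = 0.5170
y' = 4 + 1.0·sin(-2.8798)·0.5 = 3.8706

(0.5170, 3.8706, -2.8798)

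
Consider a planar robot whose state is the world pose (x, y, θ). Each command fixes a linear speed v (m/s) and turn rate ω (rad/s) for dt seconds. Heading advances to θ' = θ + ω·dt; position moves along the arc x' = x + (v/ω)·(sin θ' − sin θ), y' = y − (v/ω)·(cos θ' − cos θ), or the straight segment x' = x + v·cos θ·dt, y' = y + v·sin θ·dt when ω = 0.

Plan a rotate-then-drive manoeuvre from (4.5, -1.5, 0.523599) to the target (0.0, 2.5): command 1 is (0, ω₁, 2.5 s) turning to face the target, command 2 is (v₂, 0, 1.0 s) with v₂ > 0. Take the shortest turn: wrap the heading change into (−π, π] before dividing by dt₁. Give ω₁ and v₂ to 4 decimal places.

heading to target = atan2(2.5−-1.5, 0−4.5) = 2.4150
Δθ = wrap(2.4150 − 0.5236) = 1.8914; ω₁ = Δθ/dt₁ = 0.7565
distance = √((0−4.5)² + (2.5−-1.5)²) = 6.0208; v₂ = distance/dt₂ = 6.0208

ω₁ = 0.7565, v₂ = 6.0208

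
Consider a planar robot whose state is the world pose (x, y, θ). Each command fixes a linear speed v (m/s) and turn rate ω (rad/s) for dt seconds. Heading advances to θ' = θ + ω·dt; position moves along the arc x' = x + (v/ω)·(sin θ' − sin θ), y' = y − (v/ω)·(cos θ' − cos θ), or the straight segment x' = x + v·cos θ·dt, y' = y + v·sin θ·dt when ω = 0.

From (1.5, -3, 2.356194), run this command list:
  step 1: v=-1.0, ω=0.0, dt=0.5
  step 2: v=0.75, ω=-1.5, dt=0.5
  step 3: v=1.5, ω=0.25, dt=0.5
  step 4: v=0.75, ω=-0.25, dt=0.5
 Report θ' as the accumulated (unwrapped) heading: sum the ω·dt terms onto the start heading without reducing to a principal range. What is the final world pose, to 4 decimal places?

step 1: θ'=2.3562 (straight) → pose (1.8536, -3.3536, 2.3562)
step 2: θ'=1.6062 (R=-0.5000) → pose (1.7074, -3.0177, 1.6062)
step 3: θ'=1.7312 (R=6.0000) → pose (1.6342, -2.2718, 1.7312)
step 4: θ'=1.6062 (R=-3.0000) → pose (1.5975, -1.8988, 1.6062)

(1.5975, -1.8988, 1.6062)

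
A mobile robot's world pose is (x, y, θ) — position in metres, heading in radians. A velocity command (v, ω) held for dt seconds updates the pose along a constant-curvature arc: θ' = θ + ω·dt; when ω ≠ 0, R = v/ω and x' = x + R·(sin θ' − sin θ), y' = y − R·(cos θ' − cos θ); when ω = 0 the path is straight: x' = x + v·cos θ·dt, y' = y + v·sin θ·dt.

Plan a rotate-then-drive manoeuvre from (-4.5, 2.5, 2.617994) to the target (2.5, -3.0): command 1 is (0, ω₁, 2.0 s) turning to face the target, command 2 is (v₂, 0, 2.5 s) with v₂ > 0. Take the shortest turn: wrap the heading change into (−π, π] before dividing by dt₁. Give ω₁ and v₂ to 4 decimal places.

heading to target = atan2(-3−2.5, 2.5−-4.5) = -0.6660
Δθ = wrap(-0.6660 − 2.6180) = 2.9992; ω₁ = Δθ/dt₁ = 1.4996
distance = √((2.5−-4.5)² + (-3−2.5)²) = 8.9022; v₂ = distance/dt₂ = 3.5609

ω₁ = 1.4996, v₂ = 3.5609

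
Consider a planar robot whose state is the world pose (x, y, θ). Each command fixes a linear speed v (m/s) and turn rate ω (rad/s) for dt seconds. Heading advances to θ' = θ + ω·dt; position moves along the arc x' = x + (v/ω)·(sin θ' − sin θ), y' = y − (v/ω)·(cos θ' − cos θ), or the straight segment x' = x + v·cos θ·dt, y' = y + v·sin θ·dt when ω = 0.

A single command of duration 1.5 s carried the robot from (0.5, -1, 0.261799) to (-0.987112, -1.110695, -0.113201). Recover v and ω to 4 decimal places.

v = -1.0000, ω = -0.2500

Δθ = -0.113201 − 0.261799 = -0.375000
ω = Δθ/dt = -0.375000/1.5 = -0.2500
R = Δx/(sin θ' − sin θ) = 4.0000
v = R·ω = 4.0000·-0.2500 = -1.0000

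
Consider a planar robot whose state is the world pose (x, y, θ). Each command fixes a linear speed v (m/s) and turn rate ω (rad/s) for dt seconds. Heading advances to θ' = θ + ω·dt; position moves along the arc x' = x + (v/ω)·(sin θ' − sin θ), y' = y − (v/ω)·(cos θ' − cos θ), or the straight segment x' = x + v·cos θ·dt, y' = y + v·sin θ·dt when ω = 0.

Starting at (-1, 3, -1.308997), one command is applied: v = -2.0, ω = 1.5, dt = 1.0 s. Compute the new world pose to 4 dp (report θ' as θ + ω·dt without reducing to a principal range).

(-2.5410, 3.9640, 0.1910)

θ' = -1.3090 + 1.5·1.0 = 0.1910
R = v/ω = -2.0/1.5 = -1.3333
x' = -1 + -1.3333·(sin 0.1910 − sin -1.3090) = -2.5410
y' = 3 − -1.3333·(cos 0.1910 − cos -1.3090) = 3.9640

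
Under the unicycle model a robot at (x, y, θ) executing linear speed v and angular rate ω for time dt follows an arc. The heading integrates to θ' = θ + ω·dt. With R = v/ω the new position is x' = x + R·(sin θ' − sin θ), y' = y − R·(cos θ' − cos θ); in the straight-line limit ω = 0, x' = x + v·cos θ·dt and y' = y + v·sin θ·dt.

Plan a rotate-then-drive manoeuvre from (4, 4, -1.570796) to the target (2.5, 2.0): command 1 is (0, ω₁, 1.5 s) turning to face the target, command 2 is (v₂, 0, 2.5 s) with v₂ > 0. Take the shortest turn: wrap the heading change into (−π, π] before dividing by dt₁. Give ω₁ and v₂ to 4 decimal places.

heading to target = atan2(2−4, 2.5−4) = -2.2143
Δθ = wrap(-2.2143 − -1.5708) = -0.6435; ω₁ = Δθ/dt₁ = -0.4290
distance = √((2.5−4)² + (2−4)²) = 2.5000; v₂ = distance/dt₂ = 1.0000

ω₁ = -0.4290, v₂ = 1.0000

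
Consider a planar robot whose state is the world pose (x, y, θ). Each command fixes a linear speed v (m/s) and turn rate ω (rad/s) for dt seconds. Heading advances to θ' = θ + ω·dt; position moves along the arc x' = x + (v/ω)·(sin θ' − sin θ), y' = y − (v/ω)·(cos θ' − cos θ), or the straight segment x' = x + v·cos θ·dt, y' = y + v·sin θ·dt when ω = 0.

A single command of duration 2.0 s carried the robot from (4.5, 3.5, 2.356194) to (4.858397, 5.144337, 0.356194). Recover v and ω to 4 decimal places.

Δθ = 0.356194 − 2.356194 = -2.000000
ω = Δθ/dt = -2.000000/2.0 = -1.0000
R = −Δy/(cos θ' − cos θ) = -1.0000
v = R·ω = -1.0000·-1.0000 = 1.0000

v = 1.0000, ω = -1.0000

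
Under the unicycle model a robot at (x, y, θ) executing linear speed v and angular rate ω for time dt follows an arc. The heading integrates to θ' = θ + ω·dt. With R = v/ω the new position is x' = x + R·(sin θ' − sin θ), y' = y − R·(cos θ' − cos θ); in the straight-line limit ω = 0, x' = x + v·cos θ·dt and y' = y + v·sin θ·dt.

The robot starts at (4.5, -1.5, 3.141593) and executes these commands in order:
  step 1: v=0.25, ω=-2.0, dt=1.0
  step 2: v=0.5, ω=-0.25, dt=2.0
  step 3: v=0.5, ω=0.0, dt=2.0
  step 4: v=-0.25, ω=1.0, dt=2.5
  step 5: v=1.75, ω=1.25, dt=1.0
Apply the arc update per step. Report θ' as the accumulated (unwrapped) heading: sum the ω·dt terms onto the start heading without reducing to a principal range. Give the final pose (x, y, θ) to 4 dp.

step 1: θ'=1.1416 (R=-0.1250) → pose (4.3863, -1.3230, 1.1416)
step 2: θ'=0.6416 (R=-2.0000) → pose (5.0080, -0.5530, 0.6416)
step 3: θ'=0.6416 (straight) → pose (5.8091, 0.0455, 0.6416)
step 4: θ'=3.1416 (R=-0.2500) → pose (5.9587, -0.4048, 3.1416)
step 5: θ'=4.3916 (R=1.4000) → pose (4.6302, -1.3634, 4.3916)

(4.6302, -1.3634, 4.3916)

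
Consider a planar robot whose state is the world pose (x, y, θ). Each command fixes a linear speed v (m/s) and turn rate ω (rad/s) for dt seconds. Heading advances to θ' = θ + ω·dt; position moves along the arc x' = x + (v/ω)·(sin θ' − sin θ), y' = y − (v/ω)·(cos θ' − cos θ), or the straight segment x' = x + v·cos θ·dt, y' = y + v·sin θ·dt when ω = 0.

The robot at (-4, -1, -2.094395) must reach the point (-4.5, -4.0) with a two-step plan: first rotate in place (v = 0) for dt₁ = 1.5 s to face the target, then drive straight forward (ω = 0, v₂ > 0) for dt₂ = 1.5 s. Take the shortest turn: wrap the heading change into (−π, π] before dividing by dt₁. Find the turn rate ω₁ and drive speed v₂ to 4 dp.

ω₁ = 0.2390, v₂ = 2.0276

heading to target = atan2(-4−-1, -4.5−-4) = -1.7359
Δθ = wrap(-1.7359 − -2.0944) = 0.3584; ω₁ = Δθ/dt₁ = 0.2390
distance = √((-4.5−-4)² + (-4−-1)²) = 3.0414; v₂ = distance/dt₂ = 2.0276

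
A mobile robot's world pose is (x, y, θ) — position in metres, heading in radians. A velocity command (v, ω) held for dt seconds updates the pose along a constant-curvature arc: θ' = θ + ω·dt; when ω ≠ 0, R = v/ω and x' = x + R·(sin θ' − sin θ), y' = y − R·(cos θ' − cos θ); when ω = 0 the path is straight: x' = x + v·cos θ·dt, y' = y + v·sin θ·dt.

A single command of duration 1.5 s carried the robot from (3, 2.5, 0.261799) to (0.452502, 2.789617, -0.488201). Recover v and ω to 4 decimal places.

v = -1.7500, ω = -0.5000

Δθ = -0.488201 − 0.261799 = -0.750000
ω = Δθ/dt = -0.750000/1.5 = -0.5000
R = Δx/(sin θ' − sin θ) = 3.5000
v = R·ω = 3.5000·-0.5000 = -1.7500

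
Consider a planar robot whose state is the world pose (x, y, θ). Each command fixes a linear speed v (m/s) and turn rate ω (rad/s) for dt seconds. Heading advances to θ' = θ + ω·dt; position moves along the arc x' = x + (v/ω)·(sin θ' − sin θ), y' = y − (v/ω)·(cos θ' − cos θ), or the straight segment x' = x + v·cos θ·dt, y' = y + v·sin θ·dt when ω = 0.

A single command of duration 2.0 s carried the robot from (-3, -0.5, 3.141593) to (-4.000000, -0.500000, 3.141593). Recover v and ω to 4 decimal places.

v = 0.5000, ω = 0.0000

Δθ = 3.141593 − 3.141593 = 0.000000
ω = Δθ/dt = 0.000000/2.0 = 0.0000
ω = 0 → v = (Δx·cos θ + Δy·sin θ)/dt = 0.5000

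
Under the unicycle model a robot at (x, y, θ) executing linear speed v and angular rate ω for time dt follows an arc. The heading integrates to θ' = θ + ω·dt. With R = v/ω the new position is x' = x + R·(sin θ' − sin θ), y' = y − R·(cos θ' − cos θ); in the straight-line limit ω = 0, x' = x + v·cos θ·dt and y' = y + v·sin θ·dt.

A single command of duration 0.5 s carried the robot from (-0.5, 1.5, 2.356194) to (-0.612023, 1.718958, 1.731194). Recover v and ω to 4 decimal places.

v = 0.5000, ω = -1.2500

Δθ = 1.731194 − 2.356194 = -0.625000
ω = Δθ/dt = -0.625000/0.5 = -1.2500
R = −Δy/(cos θ' − cos θ) = -0.4000
v = R·ω = -0.4000·-1.2500 = 0.5000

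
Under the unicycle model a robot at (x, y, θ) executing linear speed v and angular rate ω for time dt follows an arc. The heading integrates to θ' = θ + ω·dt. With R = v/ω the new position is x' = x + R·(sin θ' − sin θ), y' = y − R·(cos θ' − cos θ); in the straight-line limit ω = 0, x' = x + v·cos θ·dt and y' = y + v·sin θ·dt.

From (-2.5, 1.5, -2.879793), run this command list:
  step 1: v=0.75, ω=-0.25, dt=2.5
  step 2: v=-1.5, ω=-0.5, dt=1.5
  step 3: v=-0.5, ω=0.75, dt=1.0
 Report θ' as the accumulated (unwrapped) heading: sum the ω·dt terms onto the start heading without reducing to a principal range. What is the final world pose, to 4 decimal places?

(-2.3555, -0.2141, -3.5048)

step 1: θ'=-3.5048 (R=-3.0000) → pose (-4.3423, 1.5935, -3.5048)
step 2: θ'=-4.2548 (R=3.0000) → pose (-2.7167, 0.1146, -4.2548)
step 3: θ'=-3.5048 (R=-0.6667) → pose (-2.3555, -0.2141, -3.5048)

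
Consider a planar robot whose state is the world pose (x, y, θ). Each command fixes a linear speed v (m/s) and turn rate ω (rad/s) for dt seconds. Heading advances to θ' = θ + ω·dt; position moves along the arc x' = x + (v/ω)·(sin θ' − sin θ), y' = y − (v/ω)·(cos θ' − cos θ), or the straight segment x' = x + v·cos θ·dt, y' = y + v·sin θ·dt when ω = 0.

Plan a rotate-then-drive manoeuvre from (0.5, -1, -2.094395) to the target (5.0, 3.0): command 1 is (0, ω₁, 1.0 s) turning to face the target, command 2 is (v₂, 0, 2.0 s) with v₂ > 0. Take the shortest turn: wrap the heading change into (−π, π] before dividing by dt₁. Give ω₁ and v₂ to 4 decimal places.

heading to target = atan2(3−-1, 5−0.5) = 0.7266
Δθ = wrap(0.7266 − -2.0944) = 2.8210; ω₁ = Δθ/dt₁ = 2.8210
distance = √((5−0.5)² + (3−-1)²) = 6.0208; v₂ = distance/dt₂ = 3.0104

ω₁ = 2.8210, v₂ = 3.0104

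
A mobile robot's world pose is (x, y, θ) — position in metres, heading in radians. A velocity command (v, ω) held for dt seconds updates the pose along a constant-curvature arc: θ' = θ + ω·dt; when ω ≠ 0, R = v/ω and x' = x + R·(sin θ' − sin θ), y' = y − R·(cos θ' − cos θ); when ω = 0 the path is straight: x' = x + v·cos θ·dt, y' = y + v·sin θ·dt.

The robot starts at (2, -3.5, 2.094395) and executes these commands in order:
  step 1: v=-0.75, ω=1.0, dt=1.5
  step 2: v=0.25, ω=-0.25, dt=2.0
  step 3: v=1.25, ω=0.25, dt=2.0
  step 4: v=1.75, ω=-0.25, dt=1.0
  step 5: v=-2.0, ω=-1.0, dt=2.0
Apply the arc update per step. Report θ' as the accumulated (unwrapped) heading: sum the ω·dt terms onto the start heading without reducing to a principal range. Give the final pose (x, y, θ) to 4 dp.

step 1: θ'=3.5944 (R=-0.7500) → pose (2.9776, -3.7994, 3.5944)
step 2: θ'=3.0944 (R=-1.0000) → pose (2.4930, -3.8991, 3.0944)
step 3: θ'=3.5944 (R=5.0000) → pose (0.0696, -4.3974, 3.5944)
step 4: θ'=3.3444 (R=-7.0000) → pose (-1.5829, -4.9594, 3.3444)
step 5: θ'=1.3444 (R=2.0000) → pose (0.7689, -7.3673, 1.3444)

(0.7689, -7.3673, 1.3444)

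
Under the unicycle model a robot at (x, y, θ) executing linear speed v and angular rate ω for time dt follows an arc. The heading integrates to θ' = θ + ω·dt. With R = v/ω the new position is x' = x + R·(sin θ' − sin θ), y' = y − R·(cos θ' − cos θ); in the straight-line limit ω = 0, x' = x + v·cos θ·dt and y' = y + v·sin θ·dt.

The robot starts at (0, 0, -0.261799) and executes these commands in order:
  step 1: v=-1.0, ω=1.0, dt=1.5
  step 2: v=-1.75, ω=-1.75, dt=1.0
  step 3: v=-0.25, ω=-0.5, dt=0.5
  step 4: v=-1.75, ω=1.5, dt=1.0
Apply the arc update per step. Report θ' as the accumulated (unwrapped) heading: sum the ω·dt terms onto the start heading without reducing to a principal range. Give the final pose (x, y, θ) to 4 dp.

step 1: θ'=1.2382 (R=-1.0000) → pose (-1.2040, -0.6394, 1.2382)
step 2: θ'=-0.5118 (R=1.0000) → pose (-2.6390, -1.1848, -0.5118)
step 3: θ'=-0.7618 (R=0.5000) → pose (-2.7392, -1.1107, -0.7618)
step 4: θ'=0.7382 (R=-1.1667) → pose (-4.3296, -1.0919, 0.7382)

(-4.3296, -1.0919, 0.7382)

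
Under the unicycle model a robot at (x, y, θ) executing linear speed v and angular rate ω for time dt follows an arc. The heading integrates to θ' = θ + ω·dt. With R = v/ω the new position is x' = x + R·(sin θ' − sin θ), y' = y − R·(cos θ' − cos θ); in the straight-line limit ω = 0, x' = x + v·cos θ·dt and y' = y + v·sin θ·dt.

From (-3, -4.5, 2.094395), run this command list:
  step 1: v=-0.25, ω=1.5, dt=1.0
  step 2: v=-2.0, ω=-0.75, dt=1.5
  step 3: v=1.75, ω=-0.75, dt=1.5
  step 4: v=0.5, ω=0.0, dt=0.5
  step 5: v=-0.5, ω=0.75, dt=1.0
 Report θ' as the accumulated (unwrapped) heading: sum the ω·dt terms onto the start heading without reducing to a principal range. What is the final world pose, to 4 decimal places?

step 1: θ'=3.5944 (R=-0.1667) → pose (-2.7827, -4.5665, 3.5944)
step 2: θ'=2.4694 (R=2.6667) → pose (0.0444, -4.8779, 2.4694)
step 3: θ'=1.3444 (R=-2.3333) → pose (-0.7764, -2.5284, 1.3444)
step 4: θ'=1.3444 (straight) → pose (-0.7202, -2.2848, 1.3444)
step 5: θ'=2.0944 (R=-0.6667) → pose (-0.6479, -2.7678, 2.0944)

(-0.6479, -2.7678, 2.0944)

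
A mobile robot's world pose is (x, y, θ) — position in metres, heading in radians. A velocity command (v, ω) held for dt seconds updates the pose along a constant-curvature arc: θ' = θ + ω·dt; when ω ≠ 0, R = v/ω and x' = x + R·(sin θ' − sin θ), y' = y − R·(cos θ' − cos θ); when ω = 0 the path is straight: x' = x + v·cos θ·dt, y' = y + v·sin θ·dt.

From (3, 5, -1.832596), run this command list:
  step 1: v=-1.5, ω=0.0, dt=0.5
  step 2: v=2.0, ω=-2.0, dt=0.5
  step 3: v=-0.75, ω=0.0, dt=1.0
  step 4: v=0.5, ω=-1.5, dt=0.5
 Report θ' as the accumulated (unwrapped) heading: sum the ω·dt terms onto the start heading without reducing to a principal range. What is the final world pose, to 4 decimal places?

(3.0031, 5.2748, -3.5826)

step 1: θ'=-1.8326 (straight) → pose (3.1941, 5.7244, -1.8326)
step 2: θ'=-2.8326 (R=-1.0000) → pose (2.5323, 5.0306, -2.8326)
step 3: θ'=-2.8326 (straight) → pose (3.2468, 5.2587, -2.8326)
step 4: θ'=-3.5826 (R=-0.3333) → pose (3.0031, 5.2748, -3.5826)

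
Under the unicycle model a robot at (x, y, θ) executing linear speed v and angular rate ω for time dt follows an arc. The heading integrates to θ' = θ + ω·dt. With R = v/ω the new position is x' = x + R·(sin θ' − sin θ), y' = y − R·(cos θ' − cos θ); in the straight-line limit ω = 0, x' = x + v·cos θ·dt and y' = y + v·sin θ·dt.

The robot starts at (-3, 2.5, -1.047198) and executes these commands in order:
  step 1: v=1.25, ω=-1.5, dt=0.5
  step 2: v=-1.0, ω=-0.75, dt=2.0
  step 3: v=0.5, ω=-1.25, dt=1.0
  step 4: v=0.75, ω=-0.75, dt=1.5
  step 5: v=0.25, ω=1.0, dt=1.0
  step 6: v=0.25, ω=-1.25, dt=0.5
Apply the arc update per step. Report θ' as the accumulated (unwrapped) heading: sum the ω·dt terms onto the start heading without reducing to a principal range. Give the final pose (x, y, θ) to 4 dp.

(-1.1841, 4.5604, -5.2972)

step 1: θ'=-1.7972 (R=-0.8333) → pose (-2.9096, 1.8963, -1.7972)
step 2: θ'=-3.2972 (R=1.3333) → pose (-1.4037, 2.9142, -3.2972)
step 3: θ'=-4.5472 (R=-0.4000) → pose (-1.7362, 3.2436, -4.5472)
step 4: θ'=-5.6722 (R=-1.0000) → pose (-1.3235, 4.2271, -5.6722)
step 5: θ'=-4.6722 (R=0.2500) → pose (-1.2172, 4.4419, -4.6722)
step 6: θ'=-5.2972 (R=-0.2000) → pose (-1.1841, 4.5604, -5.2972)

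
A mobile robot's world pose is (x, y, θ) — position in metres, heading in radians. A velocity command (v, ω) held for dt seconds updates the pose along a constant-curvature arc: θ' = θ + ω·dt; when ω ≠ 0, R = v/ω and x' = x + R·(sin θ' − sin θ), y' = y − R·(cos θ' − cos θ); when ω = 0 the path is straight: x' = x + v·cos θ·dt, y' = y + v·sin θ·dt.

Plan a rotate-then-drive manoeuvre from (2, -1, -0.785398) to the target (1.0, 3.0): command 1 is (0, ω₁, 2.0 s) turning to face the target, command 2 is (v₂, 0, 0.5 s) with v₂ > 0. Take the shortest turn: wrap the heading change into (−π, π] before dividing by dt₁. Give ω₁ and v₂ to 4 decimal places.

ω₁ = 1.3006, v₂ = 8.2462

heading to target = atan2(3−-1, 1−2) = 1.8158
Δθ = wrap(1.8158 − -0.7854) = 2.6012; ω₁ = Δθ/dt₁ = 1.3006
distance = √((1−2)² + (3−-1)²) = 4.1231; v₂ = distance/dt₂ = 8.2462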